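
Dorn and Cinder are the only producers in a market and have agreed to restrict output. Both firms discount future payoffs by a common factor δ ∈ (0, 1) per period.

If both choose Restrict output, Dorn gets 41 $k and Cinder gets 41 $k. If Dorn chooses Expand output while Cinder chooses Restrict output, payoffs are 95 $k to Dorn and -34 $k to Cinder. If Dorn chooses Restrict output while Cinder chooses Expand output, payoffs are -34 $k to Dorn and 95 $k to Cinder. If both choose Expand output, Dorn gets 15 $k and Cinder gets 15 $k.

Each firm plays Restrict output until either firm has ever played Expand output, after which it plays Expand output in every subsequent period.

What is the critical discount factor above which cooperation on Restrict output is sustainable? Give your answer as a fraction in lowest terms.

27/40

Cooperation forever yields 41 each period: 41/(1−δ).
Deviating yields 95 once, then 15 forever: 95 + 15δ/(1−δ).
No profitable deviation requires 41/(1−δ) ≥ 95 + 15δ/(1−δ).
Multiplying by (1−δ): 41 ≥ 95(1−δ) + 15δ = 95 − 80δ.
So 80δ ≥ 54, i.e. δ ≥ 54/80 = 27/40.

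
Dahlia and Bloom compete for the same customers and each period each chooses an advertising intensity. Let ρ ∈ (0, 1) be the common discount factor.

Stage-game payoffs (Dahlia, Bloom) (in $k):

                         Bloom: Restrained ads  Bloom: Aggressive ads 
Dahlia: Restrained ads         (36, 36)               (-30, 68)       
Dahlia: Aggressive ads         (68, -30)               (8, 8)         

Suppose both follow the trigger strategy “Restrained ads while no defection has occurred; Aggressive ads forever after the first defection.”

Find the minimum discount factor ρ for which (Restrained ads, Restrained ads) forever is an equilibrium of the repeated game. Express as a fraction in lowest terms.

8/15

Under grim trigger the critical discount factor is (T−C)/(T−P) with T = 68, C = 36, P = 8.
ρ* = (68−36)/(68−8) = 32/60 = 8/15.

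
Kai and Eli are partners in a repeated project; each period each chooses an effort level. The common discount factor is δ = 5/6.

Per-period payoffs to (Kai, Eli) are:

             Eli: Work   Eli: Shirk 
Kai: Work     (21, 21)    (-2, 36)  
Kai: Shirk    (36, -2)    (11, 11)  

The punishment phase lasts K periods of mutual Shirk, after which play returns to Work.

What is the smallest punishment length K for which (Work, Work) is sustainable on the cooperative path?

2

IC: δ(1−δ^K)/(1−δ) ≥ (36−21)/(21−11) = 3/2.
With δ = 5/6: need 1 − δ^K ≥ 3/2·(1−5/6)/(5/6), i.e. δ^K ≤ 0.7000.
Since (5/6)^1 = 0.8333 and (5/6)^2 = 0.6944, the smallest such K is 2.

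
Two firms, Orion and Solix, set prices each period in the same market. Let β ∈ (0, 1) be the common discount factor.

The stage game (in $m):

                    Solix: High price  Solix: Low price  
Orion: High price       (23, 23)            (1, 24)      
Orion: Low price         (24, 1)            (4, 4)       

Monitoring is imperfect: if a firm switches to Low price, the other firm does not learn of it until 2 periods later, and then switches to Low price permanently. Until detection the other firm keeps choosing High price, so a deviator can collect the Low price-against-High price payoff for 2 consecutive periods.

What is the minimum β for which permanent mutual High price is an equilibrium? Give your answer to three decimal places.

The best deviation is to choose Low price for all 2 undetected periods, earning 24 each, then 4 forever once detected.
Deviation value: 24(1−β^2)/(1−β) + 4β^2/(1−β); cooperation value: 23/(1−β).
IC: 23 ≥ 24(1−β^2) + 4β^2 = 24 − 20β^2.
So β^2 ≥ 1/20, giving β ≥ (1/20)^(1/2) ≈ 0.224.

0.224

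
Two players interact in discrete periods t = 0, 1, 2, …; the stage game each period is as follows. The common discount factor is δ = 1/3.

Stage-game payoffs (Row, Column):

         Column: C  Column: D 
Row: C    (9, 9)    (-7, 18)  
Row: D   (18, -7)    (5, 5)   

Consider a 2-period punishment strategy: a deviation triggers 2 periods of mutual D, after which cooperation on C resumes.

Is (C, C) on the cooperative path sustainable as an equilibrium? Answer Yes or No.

No

IC: δ+…+δ^2 ≥ (18−9)/(9−5) = 9/4.
At δ = 1/3: partial sum = 0.4444 < 2.2500. Cooperation not sustainable.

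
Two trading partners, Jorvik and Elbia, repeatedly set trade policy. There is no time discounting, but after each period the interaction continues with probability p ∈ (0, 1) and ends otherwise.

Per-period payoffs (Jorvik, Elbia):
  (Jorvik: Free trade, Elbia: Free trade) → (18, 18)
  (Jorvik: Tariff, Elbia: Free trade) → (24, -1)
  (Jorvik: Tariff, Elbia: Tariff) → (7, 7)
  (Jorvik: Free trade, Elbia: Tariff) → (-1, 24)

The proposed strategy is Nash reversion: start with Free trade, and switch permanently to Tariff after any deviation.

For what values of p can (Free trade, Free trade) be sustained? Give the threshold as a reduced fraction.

With no time discounting, the continuation probability p plays the role of the discount factor.
Grim-trigger IC: 18/(1−p) ≥ 24 + 7p/(1−p) ⇒ p ≥ (24−18)/(24−7) = 6/17.

6/17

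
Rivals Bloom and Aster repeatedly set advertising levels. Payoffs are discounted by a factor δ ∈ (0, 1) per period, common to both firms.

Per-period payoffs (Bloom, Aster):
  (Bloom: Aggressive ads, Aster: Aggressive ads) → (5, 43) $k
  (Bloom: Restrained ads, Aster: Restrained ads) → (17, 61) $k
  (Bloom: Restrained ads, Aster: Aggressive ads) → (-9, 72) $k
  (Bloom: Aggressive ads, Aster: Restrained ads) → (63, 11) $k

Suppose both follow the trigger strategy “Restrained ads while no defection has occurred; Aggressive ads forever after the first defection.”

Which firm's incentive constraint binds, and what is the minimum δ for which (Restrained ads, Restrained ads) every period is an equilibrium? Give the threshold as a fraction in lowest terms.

Bloom; δ ≥ 23/29

Bloom: cooperation gives 17 each period; deviation gives 63 once then 5 forever.
  17/(1−δ) ≥ 63 + 5δ/(1−δ) ⇒ δ ≥ 46/58 = 23/29.
Aster: cooperation gives 61 each period; deviation gives 72 once then 43 forever.
  δ ≥ 11/29.
Both must hold, so the binding constraint is Bloom's: δ ≥ 23/29.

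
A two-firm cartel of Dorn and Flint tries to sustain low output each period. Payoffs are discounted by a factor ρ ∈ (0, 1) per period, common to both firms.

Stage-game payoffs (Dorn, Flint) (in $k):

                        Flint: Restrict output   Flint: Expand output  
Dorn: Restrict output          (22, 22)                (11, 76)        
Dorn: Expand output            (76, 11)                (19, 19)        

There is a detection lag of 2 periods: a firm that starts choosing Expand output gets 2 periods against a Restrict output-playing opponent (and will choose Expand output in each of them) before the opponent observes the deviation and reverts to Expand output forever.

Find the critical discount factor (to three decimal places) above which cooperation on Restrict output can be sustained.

A deviator earns 76 for 2 periods, then 19 forever; cooperating earns 22 forever. Multiplying the IC by (1−ρ):
22 ≥ 76(1−ρ^2) + 19ρ^2, so 57·ρ^2 ≥ 54 and ρ^2 ≥ 18/19.
ρ ≥ (18/19)^(1/2) ≈ 0.973.

0.973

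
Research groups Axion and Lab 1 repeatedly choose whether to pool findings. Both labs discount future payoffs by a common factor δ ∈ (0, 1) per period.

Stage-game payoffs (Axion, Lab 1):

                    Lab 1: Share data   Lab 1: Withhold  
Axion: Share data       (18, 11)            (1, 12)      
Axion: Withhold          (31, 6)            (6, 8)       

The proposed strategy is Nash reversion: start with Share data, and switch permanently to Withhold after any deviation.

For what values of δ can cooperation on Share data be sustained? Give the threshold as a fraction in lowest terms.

Axion's threshold: (31−18)/(31−6) = 13/25.
Lab 1's threshold: (12−11)/(12−8) = 1/4.
13/25 > 1/4, so Axion binds and δ* = 13/25.

13/25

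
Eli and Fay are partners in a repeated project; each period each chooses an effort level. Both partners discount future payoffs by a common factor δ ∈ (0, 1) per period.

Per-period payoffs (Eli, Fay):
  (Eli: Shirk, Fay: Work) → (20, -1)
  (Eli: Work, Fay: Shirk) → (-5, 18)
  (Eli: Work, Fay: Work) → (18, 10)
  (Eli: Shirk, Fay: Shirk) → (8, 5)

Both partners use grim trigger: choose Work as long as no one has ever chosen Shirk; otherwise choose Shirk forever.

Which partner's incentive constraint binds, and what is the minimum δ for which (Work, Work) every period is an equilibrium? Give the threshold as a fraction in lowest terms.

Eli's threshold: (20−18)/(20−8) = 1/6.
Fay's threshold: (18−10)/(18−5) = 8/13.
1/6 < 8/13, so Fay binds and δ* = 8/13.

Fay; δ ≥ 8/13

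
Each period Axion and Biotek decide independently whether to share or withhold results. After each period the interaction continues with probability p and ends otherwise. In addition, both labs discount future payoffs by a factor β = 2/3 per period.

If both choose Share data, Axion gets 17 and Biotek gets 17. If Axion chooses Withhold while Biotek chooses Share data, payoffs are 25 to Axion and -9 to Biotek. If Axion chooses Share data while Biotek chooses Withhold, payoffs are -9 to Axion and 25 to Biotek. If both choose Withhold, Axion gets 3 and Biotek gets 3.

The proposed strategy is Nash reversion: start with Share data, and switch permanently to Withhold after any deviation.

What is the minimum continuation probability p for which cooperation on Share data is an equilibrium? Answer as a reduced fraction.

6/11

With continuation probability p and discount β, the effective per-period discount factor is βp.
Grim-trigger IC: βp ≥ (25−17)/(25−3) = 4/11.
So p ≥ (4/11)/(2/3) = 6/11.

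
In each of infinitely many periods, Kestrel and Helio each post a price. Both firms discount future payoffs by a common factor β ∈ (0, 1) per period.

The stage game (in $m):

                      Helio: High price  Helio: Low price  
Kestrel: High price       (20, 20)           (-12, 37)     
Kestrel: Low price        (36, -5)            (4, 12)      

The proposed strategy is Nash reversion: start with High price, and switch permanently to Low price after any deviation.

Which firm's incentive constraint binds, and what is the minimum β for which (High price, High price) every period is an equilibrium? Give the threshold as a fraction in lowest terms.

Helio; β ≥ 17/25

Kestrel's threshold: (36−20)/(36−4) = 1/2.
Helio's threshold: (37−20)/(37−12) = 17/25.
1/2 < 17/25, so Helio binds and β* = 17/25.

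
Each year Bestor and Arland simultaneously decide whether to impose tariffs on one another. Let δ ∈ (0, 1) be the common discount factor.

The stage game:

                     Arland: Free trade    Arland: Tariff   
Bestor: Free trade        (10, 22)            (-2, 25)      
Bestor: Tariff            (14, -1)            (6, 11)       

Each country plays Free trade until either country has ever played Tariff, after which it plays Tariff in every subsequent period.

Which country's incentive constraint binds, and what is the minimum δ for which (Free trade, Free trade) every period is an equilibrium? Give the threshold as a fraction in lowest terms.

Bestor; δ ≥ 1/2

Bestor: cooperation gives 10 each period; deviation gives 14 once then 6 forever.
  10/(1−δ) ≥ 14 + 6δ/(1−δ) ⇒ δ ≥ 4/8 = 1/2.
Arland: cooperation gives 22 each period; deviation gives 25 once then 11 forever.
  δ ≥ 3/14.
Both must hold, so the binding constraint is Bestor's: δ ≥ 1/2.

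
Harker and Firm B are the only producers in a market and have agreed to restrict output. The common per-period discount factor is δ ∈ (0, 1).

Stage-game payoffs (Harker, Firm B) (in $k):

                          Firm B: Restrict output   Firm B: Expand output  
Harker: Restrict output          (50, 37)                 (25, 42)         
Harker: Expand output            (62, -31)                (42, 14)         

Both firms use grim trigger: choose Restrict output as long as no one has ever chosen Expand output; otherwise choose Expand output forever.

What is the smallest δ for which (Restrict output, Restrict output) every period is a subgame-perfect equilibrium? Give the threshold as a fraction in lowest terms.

3/5

Harker: cooperation gives 50 each period; deviation gives 62 once then 42 forever.
  50/(1−δ) ≥ 62 + 42δ/(1−δ) ⇒ δ ≥ 12/20 = 3/5.
Firm B: cooperation gives 37 each period; deviation gives 42 once then 14 forever.
  δ ≥ 5/28.
Both must hold, so the binding constraint is Harker's: δ ≥ 3/5.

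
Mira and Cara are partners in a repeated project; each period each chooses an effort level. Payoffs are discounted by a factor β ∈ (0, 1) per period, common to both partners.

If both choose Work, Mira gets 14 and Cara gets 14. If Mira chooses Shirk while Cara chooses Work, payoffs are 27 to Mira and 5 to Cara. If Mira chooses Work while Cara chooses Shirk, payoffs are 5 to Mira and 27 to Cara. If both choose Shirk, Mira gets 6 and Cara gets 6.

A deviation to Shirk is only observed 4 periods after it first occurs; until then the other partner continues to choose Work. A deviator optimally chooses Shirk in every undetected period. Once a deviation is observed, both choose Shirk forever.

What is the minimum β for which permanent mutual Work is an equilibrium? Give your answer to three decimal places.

0.887

The best deviation is to choose Shirk for all 4 undetected periods, earning 27 each, then 6 forever once detected.
Deviation value: 27(1−β^4)/(1−β) + 6β^4/(1−β); cooperation value: 14/(1−β).
IC: 14 ≥ 27(1−β^4) + 6β^4 = 27 − 21β^4.
So β^4 ≥ 13/21, giving β ≥ (13/21)^(1/4) ≈ 0.887.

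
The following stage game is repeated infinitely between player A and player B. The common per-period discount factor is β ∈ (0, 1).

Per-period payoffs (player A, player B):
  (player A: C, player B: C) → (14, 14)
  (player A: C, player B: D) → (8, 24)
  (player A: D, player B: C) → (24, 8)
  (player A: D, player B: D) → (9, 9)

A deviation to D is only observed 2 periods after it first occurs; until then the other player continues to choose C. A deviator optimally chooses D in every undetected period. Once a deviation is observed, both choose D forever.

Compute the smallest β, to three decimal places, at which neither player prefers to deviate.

The best deviation is to choose D for all 2 undetected periods, earning 24 each, then 9 forever once detected.
Deviation value: 24(1−β^2)/(1−β) + 9β^2/(1−β); cooperation value: 14/(1−β).
IC: 14 ≥ 24(1−β^2) + 9β^2 = 24 − 15β^2.
So β^2 ≥ 10/15 = 2/3, giving β ≥ (2/3)^(1/2) ≈ 0.816.

0.816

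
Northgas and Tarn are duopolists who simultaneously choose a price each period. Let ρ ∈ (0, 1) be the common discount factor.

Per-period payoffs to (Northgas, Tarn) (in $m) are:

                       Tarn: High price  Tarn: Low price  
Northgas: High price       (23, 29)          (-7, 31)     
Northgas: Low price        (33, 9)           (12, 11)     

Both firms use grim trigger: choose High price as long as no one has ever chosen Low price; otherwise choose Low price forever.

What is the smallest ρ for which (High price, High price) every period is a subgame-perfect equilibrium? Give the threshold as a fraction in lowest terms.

10/21

Northgas's threshold: (33−23)/(33−12) = 10/21.
Tarn's threshold: (31−29)/(31−11) = 1/10.
10/21 > 1/10, so Northgas binds and ρ* = 10/21.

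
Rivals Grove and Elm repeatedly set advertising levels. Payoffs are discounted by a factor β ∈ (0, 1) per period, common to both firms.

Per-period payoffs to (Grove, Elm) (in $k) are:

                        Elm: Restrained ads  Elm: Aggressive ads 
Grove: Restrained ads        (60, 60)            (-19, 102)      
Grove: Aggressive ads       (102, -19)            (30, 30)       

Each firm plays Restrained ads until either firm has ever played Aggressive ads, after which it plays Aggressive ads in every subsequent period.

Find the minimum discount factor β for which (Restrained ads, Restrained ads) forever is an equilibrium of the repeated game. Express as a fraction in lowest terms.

One-period gain from deviating is 102 − 60 = 42. The loss is 60 − 30 = 30 in every subsequent period, with present value 30·β/(1−β).
Deviation is unprofitable when 30·β/(1−β) ≥ 42, i.e. β/(1−β) ≥ 7/5.
Equivalently β ≥ 42/(42+30) = 7/12.

7/12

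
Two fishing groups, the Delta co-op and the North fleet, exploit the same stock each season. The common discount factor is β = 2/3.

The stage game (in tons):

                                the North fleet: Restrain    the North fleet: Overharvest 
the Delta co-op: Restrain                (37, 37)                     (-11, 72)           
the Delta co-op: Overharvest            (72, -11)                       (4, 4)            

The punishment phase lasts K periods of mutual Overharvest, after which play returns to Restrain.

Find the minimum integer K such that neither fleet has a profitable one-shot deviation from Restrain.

No profitable deviation requires (37−4)(β+…+β^K) ≥ 72−37, i.e. β+…+β^K ≥ 35/33 ≈ 1.0606.
With β = 2/3, the partial sums are K=1: 0.6667, K=2: 1.1111.
K = 2 is the first length at which the sum reaches 1.0606.

2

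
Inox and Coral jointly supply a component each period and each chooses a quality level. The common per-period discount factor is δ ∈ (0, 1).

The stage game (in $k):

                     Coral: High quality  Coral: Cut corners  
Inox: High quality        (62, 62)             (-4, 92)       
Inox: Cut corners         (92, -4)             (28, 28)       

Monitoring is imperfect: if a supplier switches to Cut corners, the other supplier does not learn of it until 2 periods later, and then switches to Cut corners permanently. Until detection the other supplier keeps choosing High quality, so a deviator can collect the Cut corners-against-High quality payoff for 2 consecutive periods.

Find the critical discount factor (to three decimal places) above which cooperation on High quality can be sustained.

0.685

The best deviation is to choose Cut corners for all 2 undetected periods, earning 92 each, then 28 forever once detected.
Deviation value: 92(1−δ^2)/(1−δ) + 28δ^2/(1−δ); cooperation value: 62/(1−δ).
IC: 62 ≥ 92(1−δ^2) + 28δ^2 = 92 − 64δ^2.
So δ^2 ≥ 30/64 = 15/32, giving δ ≥ (15/32)^(1/2) ≈ 0.685.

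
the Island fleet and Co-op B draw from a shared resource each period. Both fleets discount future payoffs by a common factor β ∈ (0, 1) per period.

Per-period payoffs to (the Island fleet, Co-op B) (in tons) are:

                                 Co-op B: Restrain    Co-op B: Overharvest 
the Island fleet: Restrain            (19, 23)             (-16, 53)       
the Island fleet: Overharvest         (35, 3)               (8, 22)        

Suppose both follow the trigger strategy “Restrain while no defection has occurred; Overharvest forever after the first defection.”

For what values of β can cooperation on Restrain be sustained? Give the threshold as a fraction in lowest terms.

30/31

For the Island fleet: deviation gain 35−19 = 16, per-period punishment loss 19−8 = 11. IC gives β ≥ 16/27.
For Co-op B: gain 30, loss 1 per period, so β ≥ 30/31.
The tighter constraint is Co-op B's, so cooperation needs β ≥ 30/31.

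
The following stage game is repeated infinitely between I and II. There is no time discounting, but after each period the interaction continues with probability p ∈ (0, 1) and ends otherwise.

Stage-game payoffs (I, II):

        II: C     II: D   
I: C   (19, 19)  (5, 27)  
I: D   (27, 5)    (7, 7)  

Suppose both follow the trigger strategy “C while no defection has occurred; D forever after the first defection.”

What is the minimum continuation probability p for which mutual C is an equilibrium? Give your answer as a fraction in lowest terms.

With no time discounting, the continuation probability p plays the role of the discount factor.
Grim-trigger IC: 19/(1−p) ≥ 27 + 7p/(1−p) ⇒ p ≥ (27−19)/(27−7) = 2/5.

2/5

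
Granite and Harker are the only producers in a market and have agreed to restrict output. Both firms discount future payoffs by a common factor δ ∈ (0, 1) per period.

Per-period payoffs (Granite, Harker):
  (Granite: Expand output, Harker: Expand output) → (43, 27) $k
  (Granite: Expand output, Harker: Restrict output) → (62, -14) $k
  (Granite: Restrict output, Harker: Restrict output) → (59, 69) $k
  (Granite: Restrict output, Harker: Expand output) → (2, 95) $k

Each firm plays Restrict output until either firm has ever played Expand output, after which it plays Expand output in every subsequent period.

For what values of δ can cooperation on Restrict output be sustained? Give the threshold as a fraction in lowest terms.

For Granite: deviation gain 62−59 = 3, per-period punishment loss 59−43 = 16. IC gives δ ≥ 3/19.
For Harker: gain 26, loss 42 per period, so δ ≥ 26/68 = 13/34.
The tighter constraint is Harker's, so cooperation needs δ ≥ 13/34.

13/34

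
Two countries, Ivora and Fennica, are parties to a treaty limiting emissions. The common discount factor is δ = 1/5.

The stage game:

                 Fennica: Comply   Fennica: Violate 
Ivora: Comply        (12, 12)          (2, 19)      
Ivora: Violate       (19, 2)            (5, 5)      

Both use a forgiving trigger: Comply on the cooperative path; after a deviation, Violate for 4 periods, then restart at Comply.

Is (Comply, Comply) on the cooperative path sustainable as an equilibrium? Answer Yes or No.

No

IC: δ+…+δ^4 ≥ (19−12)/(12−5) = 1.
At δ = 1/5: partial sum = 0.2496 < 1.0000. Cooperation not sustainable.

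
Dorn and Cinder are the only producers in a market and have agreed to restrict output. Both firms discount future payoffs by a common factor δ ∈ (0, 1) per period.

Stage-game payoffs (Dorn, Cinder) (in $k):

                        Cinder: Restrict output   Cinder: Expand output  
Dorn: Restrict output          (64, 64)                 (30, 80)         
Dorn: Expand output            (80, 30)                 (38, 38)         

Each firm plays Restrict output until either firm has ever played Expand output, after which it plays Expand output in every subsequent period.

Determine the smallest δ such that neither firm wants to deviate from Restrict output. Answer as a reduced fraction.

Cooperation forever yields 64 each period: 64/(1−δ).
Deviating yields 80 once, then 38 forever: 80 + 38δ/(1−δ).
No profitable deviation requires 64/(1−δ) ≥ 80 + 38δ/(1−δ).
Multiplying by (1−δ): 64 ≥ 80(1−δ) + 38δ = 80 − 42δ.
So 42δ ≥ 16, i.e. δ ≥ 16/42 = 8/21.

8/21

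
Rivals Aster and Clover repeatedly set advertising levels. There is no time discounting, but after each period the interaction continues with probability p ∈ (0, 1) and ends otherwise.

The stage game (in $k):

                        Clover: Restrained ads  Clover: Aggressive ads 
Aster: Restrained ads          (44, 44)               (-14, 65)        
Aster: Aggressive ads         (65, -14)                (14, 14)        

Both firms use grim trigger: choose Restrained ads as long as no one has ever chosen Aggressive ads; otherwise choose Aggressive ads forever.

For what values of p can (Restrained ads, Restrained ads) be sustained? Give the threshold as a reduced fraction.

Expected cooperation value is 44 + p·44 + p²·44 + … = 44/(1−p); deviation gives 65 + p·14/(1−p).
44 ≥ 65(1−p) + 14p ⇒ 51p ≥ 21 ⇒ p ≥ 21/51 = 7/17.

7/17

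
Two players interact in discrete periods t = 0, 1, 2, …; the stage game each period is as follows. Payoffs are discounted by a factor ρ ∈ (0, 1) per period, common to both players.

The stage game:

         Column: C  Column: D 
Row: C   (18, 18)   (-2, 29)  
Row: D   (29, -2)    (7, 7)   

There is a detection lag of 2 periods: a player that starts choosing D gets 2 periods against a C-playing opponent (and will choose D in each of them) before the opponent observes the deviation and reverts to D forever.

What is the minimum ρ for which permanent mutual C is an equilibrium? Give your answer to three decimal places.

The best deviation is to choose D for all 2 undetected periods, earning 29 each, then 7 forever once detected.
Deviation value: 29(1−ρ^2)/(1−ρ) + 7ρ^2/(1−ρ); cooperation value: 18/(1−ρ).
IC: 18 ≥ 29(1−ρ^2) + 7ρ^2 = 29 − 22ρ^2.
So ρ^2 ≥ 11/22 = 1/2, giving ρ ≥ (1/2)^(1/2) ≈ 0.707.

0.707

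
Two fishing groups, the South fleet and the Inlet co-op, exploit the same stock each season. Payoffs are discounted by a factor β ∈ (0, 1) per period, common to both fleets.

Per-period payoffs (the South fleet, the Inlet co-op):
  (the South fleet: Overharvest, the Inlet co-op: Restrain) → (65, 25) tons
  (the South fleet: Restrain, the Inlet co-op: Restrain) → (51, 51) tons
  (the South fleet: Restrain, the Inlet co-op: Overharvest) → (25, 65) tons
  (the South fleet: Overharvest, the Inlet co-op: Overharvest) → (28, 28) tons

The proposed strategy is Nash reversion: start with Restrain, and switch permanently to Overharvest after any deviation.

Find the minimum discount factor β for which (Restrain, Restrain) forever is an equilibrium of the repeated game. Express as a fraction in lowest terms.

51/(1−β) ≥ 65 + 28β/(1−β)
51 ≥ 65 − 37β
β ≥ 14/37.

14/37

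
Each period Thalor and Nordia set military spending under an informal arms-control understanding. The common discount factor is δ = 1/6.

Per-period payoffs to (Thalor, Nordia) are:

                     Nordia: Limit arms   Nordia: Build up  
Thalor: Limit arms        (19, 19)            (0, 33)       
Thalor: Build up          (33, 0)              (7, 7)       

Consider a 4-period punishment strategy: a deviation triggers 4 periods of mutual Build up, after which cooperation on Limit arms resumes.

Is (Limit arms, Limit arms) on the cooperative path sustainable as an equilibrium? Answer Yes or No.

A one-shot deviation gives 33 now, then 7 for 4 periods, then back to 19.
Gain from deviating: (33−19) today; loss: (19−7) in each of the next 4 periods.
No-deviation condition: (19−7)(δ+…+δ^4) ≥ 33−19, i.e. δ+…+δ^4 ≥ 7/6.
At δ = 1/6: δ+…+δ^4 = 0.1998 < 1.1667.
So cooperation is not sustainable.

No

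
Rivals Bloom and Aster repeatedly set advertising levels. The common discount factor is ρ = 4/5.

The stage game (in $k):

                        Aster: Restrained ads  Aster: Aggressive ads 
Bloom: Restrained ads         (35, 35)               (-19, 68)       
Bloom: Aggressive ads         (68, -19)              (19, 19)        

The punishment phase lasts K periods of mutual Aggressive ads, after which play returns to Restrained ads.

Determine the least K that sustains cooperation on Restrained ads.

4

Need Σ_{k=1}^{K} ρ^k ≥ (68−35)/(35−19) = 2.0625 at ρ = 4/5.
At K = 3 the sum is 1.9520 < 2.0625; at K = 4 it is 2.3616 ≥ 2.0625.
So the minimum punishment length is K = 4.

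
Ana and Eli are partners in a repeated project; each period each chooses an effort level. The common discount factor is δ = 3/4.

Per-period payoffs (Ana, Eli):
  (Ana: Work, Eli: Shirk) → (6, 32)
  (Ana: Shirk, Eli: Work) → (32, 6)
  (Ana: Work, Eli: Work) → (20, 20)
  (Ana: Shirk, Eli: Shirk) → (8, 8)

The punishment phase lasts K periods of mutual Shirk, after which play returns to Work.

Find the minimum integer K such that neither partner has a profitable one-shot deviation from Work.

IC: δ(1−δ^K)/(1−δ) ≥ (32−20)/(20−8) = 1.
With δ = 3/4: need 1 − δ^K ≥ 1·(1−3/4)/(3/4), i.e. δ^K ≤ 0.6667.
Since (3/4)^1 = 0.7500 and (3/4)^2 = 0.5625, the smallest such K is 2.

2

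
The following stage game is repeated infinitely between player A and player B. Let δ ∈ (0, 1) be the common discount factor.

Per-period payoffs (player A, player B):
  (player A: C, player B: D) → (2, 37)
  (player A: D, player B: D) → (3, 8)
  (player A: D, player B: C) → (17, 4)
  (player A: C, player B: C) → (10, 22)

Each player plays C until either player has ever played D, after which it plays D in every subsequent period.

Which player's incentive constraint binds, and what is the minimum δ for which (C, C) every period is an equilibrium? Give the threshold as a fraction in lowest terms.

player A: cooperation gives 10 each period; deviation gives 17 once then 3 forever.
  10/(1−δ) ≥ 17 + 3δ/(1−δ) ⇒ δ ≥ 7/14 = 1/2.
player B: cooperation gives 22 each period; deviation gives 37 once then 8 forever.
  δ ≥ 15/29.
Both must hold, so the binding constraint is player B's: δ ≥ 15/29.

player B; δ ≥ 15/29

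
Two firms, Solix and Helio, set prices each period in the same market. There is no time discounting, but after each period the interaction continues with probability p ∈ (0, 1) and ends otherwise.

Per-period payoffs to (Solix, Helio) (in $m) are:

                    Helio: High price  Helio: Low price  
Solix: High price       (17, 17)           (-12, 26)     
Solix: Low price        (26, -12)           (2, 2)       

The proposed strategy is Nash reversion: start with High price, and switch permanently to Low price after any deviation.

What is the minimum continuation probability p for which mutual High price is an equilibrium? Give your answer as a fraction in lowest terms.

Expected cooperation value is 17 + p·17 + p²·17 + … = 17/(1−p); deviation gives 26 + p·2/(1−p).
17 ≥ 26(1−p) + 2p ⇒ 24p ≥ 9 ⇒ p ≥ 9/24 = 3/8.

3/8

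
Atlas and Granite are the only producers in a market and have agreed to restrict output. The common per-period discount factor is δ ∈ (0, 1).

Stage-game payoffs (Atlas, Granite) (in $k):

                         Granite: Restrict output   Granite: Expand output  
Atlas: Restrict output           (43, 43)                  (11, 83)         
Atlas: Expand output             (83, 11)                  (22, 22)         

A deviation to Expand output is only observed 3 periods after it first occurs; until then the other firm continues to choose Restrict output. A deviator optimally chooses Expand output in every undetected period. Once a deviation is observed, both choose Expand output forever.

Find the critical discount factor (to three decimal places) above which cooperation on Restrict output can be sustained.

A deviator earns 83 for 3 periods, then 22 forever; cooperating earns 43 forever. Multiplying the IC by (1−δ):
43 ≥ 83(1−δ^3) + 22δ^3, so 61·δ^3 ≥ 40 and δ^3 ≥ 40/61.
δ ≥ (40/61)^(1/3) ≈ 0.869.

0.869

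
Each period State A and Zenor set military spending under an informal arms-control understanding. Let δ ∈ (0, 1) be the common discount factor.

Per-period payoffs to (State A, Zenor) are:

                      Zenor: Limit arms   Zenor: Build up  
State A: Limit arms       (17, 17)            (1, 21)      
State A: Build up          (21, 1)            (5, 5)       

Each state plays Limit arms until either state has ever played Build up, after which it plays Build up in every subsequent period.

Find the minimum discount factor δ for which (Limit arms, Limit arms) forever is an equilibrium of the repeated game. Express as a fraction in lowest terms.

1/4

Under grim trigger the critical discount factor is (T−C)/(T−P) with T = 21, C = 17, P = 5.
δ* = (21−17)/(21−5) = 4/16 = 1/4.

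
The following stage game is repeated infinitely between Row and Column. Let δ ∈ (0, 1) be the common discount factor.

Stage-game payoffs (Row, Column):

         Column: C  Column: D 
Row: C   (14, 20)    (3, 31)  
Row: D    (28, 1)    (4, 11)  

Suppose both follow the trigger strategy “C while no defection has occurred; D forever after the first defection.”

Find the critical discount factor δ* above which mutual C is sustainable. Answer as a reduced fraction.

Row: cooperation gives 14 each period; deviation gives 28 once then 4 forever.
  14/(1−δ) ≥ 28 + 4δ/(1−δ) ⇒ δ ≥ 14/24 = 7/12.
Column: cooperation gives 20 each period; deviation gives 31 once then 11 forever.
  δ ≥ 11/20.
Both must hold, so the binding constraint is Row's: δ ≥ 7/12.

7/12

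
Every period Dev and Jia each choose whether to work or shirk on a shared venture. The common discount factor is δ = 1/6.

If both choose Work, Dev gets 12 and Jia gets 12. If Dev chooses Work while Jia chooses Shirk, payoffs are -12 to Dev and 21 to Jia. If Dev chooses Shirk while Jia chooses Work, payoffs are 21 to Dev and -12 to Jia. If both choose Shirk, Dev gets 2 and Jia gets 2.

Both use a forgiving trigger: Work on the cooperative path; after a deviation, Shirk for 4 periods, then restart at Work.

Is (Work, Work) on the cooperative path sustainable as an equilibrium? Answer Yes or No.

No

Comparing payoff streams over the 5 periods until play realigns: cooperate → 12(1+δ+…+δ^4); deviate → 21 + 2(δ+…+δ^4).
Cooperation is sustained iff (12−2)(δ+…+δ^4) ≥ 21−12.
δ+…+δ^4 = 1/6·(1−(1/6)^4)/(1−1/6) = 0.1998, and (21−12)/(12−2) = 0.9000.
0.1998 < 0.9000, so cooperation is not sustainable.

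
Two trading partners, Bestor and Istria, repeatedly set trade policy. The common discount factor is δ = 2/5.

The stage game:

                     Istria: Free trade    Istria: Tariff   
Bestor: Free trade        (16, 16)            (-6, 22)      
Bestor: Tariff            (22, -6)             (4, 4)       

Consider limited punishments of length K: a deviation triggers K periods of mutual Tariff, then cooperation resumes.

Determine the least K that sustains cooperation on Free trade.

Need Σ_{k=1}^{K} δ^k ≥ (22−16)/(16−4) = 0.5000 at δ = 2/5.
At K = 1 the sum is 0.4000 < 0.5000; at K = 2 it is 0.5600 ≥ 0.5000.
So the minimum punishment length is K = 2.

2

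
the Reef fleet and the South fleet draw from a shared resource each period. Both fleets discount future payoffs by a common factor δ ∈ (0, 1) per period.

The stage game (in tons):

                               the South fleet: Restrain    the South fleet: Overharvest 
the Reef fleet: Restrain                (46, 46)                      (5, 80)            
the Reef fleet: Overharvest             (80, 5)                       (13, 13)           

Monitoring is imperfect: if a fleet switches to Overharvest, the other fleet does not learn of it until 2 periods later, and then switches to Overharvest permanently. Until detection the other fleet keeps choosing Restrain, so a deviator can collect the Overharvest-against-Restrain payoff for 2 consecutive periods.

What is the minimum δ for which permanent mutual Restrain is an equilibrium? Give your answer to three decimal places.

The best deviation is to choose Overharvest for all 2 undetected periods, earning 80 each, then 13 forever once detected.
Deviation value: 80(1−δ^2)/(1−δ) + 13δ^2/(1−δ); cooperation value: 46/(1−δ).
IC: 46 ≥ 80(1−δ^2) + 13δ^2 = 80 − 67δ^2.
So δ^2 ≥ 34/67, giving δ ≥ (34/67)^(1/2) ≈ 0.712.

0.712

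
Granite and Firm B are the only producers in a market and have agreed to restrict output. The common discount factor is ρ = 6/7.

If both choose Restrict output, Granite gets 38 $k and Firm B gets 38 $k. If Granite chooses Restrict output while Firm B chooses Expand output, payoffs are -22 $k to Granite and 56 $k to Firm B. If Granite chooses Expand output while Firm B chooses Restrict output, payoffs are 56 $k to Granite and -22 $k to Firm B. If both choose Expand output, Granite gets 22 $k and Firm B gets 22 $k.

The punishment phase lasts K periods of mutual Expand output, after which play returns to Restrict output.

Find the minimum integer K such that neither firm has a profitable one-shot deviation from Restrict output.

2

IC: ρ(1−ρ^K)/(1−ρ) ≥ (56−38)/(38−22) = 9/8.
With ρ = 6/7: need 1 − ρ^K ≥ 9/8·(1−6/7)/(6/7), i.e. ρ^K ≤ 0.8125.
Since (6/7)^1 = 0.8571 and (6/7)^2 = 0.7347, the smallest such K is 2.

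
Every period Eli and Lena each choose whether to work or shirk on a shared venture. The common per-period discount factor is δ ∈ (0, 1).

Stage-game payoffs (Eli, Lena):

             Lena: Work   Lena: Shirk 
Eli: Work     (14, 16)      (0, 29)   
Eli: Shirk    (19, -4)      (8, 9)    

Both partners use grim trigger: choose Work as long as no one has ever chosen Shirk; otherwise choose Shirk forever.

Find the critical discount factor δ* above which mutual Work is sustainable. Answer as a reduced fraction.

Eli's threshold: (19−14)/(19−8) = 5/11.
Lena's threshold: (29−16)/(29−9) = 13/20.
5/11 < 13/20, so Lena binds and δ* = 13/20.

13/20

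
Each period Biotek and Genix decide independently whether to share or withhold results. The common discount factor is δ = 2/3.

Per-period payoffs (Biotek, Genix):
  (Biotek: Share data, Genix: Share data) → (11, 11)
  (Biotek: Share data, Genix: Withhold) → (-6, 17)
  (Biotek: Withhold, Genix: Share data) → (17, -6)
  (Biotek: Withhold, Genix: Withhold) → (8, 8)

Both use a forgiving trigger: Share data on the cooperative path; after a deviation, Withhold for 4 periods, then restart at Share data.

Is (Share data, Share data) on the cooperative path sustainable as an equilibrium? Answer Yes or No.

IC: δ+…+δ^4 ≥ (17−11)/(11−8) = 2.
At δ = 2/3: partial sum = 1.6049 < 2.0000. Cooperation not sustainable.

No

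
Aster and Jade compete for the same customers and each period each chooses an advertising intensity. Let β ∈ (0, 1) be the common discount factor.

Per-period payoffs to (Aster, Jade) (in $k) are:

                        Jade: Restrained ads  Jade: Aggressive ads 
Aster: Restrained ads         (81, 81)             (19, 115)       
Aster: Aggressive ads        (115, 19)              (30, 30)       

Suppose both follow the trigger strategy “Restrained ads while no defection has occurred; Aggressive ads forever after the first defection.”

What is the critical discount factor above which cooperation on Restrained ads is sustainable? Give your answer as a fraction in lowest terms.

2/5

Under grim trigger the critical discount factor is (T−C)/(T−P) with T = 115, C = 81, P = 30.
β* = (115−81)/(115−30) = 34/85 = 2/5.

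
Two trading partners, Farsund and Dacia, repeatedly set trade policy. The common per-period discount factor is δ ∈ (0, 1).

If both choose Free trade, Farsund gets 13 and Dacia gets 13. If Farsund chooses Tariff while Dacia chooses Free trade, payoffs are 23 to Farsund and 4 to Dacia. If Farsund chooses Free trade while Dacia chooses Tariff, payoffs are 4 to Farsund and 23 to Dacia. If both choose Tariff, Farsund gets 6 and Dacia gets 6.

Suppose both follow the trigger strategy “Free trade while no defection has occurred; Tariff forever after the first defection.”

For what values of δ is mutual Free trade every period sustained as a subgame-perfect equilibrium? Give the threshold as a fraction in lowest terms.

Cooperation forever yields 13 each period: 13/(1−δ).
Deviating yields 23 once, then 6 forever: 23 + 6δ/(1−δ).
No profitable deviation requires 13/(1−δ) ≥ 23 + 6δ/(1−δ).
Multiplying by (1−δ): 13 ≥ 23(1−δ) + 6δ = 23 − 17δ.
So 17δ ≥ 10, i.e. δ ≥ 10/17.

10/17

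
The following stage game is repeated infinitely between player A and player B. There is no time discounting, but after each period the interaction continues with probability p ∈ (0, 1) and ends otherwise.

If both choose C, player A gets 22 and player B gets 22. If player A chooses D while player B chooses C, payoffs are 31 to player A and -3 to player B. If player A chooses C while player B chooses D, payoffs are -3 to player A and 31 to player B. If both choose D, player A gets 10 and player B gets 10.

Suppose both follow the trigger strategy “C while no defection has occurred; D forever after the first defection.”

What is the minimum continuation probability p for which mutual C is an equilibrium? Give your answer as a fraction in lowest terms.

With no time discounting, the continuation probability p plays the role of the discount factor.
Grim-trigger IC: 22/(1−p) ≥ 31 + 10p/(1−p) ⇒ p ≥ (31−22)/(31−10) = 3/7.

3/7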